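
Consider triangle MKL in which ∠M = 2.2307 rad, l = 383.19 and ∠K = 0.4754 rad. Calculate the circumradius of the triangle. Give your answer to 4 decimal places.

R ≈ 454.1704

The third angle is ∠L = π − ∠M − ∠K = 0.4355 rad.
Law of sines: m = l·sin M/sin L ≈ 717.64.
Law of sines: k = l·sin K/sin L ≈ 415.74.
Circumradius = l/(2 sin L) ≈ 454.17.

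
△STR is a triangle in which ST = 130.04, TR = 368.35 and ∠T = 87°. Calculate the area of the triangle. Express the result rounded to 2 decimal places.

Area = ½·ST·TR·sin T ≈ 23917.

area ≈ 23917.29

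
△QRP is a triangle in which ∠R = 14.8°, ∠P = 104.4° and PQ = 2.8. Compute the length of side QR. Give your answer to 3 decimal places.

The third angle is ∠Q = 180° − ∠R − ∠P = 60.80°.
Law of sines: QR = PQ·sin P/sin R ≈ 10.617.

10.617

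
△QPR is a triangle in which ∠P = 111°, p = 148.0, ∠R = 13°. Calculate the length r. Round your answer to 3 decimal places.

The third angle is ∠Q = 180° − ∠P − ∠R = 56.00°.
Law of sines: r = p·sin R/sin P ≈ 35.661.

35.661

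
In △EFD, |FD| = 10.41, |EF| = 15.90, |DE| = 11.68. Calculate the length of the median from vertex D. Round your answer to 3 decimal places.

Median from D: ½√(2·|FD|² + 2·|DE|² − |EF|²) ≈ 7.6937.

m_D ≈ 7.694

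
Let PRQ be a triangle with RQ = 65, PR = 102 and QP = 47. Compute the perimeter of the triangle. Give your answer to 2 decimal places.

Perimeter = 65 + 47 + 102 = 214.

214.00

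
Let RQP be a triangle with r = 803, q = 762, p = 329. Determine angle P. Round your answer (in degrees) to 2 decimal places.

By the law of cosines, cos P = (r² + q² − p²) / (2·r·q) ≈ 0.91292, so ∠P ≈ 24.09°.

∠P ≈ 24.09°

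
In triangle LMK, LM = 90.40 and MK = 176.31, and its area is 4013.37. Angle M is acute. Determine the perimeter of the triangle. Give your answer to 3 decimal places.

374.960

From area = ½·LM·MK·sin M, we get sin M = 2·area/(LM·MK) ≈ 0.50361.
Taking the acute solution, ∠M ≈ 30.24°.
Law of cosines then gives KL ≈ 108.25.
Perimeter = 176.31 + 108.25 + 90.4 = 374.96.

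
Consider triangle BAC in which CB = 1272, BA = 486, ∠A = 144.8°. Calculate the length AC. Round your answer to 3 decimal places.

Law of sines: sin C = BA·sin A/CB ≈ 0.22024.
Since CB ≥ BA, only the acute value applies: ∠C ≈ 12.72°.
Then ∠B = 180° − ∠A − ∠C ≈ 22.48°.
Law of sines gives AC = CB·sin B/sin A ≈ 843.63.

843.634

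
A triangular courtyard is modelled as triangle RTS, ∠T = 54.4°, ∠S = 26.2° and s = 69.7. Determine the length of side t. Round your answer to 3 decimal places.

128.363

The third angle is ∠R = 180° − ∠T − ∠S = 99.40°.
Law of sines: t = s·sin T/sin S ≈ 128.36.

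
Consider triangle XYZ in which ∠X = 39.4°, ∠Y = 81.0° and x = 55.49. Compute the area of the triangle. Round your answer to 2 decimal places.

2066.31

The third angle is ∠Z = 180° − ∠X − ∠Y = 59.60°.
Law of sines: y = x·sin Y/sin X ≈ 86.347.
Law of sines: z = x·sin Z/sin X ≈ 75.403.
Area = ½·x·y·sin Z ≈ 2066.3.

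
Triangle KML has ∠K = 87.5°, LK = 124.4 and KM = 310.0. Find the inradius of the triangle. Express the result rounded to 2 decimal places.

By the law of cosines, ML² = LK² + KM² − 2·LK·KM·cos K = 1.0821e+05, so ML ≈ 328.95.
Area = ½·LK·KM·sin K ≈ 19264.
Semiperimeter s = (328.95+124.4+310)/2 = 381.68.
Inradius = area/s = 19264/381.68 ≈ 50.471.

r ≈ 50.47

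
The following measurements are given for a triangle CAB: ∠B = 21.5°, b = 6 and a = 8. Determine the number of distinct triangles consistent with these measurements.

2

a·sin B = 8·sin(21.5°) ≈ 2.932.
Since a sin B < b < a (2.932 < 6 < 8), two triangles exist.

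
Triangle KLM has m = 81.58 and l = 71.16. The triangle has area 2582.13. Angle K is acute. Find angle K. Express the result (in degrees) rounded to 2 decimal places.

∠K ≈ 62.82°

From area = ½·l·m·sin K, we get sin K = 2·area/(l·m) ≈ 0.88959.
Taking the acute solution, ∠K ≈ 62.82°.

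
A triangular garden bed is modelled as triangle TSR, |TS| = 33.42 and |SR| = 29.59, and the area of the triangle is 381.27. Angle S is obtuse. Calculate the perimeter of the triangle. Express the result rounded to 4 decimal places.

From area = ½·|TS|·|SR|·sin S, we get sin S = 2·area/(|TS|·|SR|) ≈ 0.77110.
Taking the obtuse solution, ∠S ≈ 129.55°.
Law of cosines then gives |RT| ≈ 57.024.
Perimeter = 29.59 + 57.024 + 33.42 = 120.03.

perimeter ≈ 120.0341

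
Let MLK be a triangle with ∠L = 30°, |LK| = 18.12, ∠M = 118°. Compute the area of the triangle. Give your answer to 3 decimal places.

The third angle is ∠K = 180° − ∠M − ∠L = 32.00°.
Law of sines: |KM| = |LK|·sin L/sin M ≈ 10.261.
Law of sines: |ML| = |LK|·sin K/sin M ≈ 10.875.
Area = ½·|LK|·|KM|·sin K ≈ 49.264.

area ≈ 49.264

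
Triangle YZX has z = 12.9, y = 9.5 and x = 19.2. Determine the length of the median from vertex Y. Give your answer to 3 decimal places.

Median from Y: ½√(2·z² + 2·x² − y²) ≈ 15.651.

m_Y ≈ 15.651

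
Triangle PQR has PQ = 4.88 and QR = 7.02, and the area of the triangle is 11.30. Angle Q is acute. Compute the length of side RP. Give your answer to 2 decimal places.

From area = ½·PQ·QR·sin Q, we get sin Q = 2·area/(PQ·QR) ≈ 0.65971.
Taking the acute solution, ∠Q ≈ 41.28°.
Law of cosines then gives RP ≈ 4.648.

4.65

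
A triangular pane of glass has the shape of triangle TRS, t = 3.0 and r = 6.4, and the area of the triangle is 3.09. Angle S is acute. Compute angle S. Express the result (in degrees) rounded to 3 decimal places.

∠S ≈ 18.776°

From area = ½·t·r·sin S, we get sin S = 2·area/(t·r) ≈ 0.32187.
Taking the acute solution, ∠S ≈ 18.78°.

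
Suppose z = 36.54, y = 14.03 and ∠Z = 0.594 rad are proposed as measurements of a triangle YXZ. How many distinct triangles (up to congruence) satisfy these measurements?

1

y·sin Z = 14.03·sin(0.594 rad) ≈ 7.852.
Since z ≥ y, exactly one triangle exists.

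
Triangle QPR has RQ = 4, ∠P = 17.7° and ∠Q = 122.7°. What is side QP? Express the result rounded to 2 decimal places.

8.39

The third angle is ∠R = 180° − ∠Q − ∠P = 39.60°.
Law of sines: QP = RQ·sin R/sin P ≈ 8.3862.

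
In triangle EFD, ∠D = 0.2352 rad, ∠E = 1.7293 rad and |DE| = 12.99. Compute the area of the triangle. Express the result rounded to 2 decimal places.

area ≈ 21.02

The third angle is ∠F = π − ∠D − ∠E = 1.1771 rad.
Law of sines: |FD| = |DE|·sin E/sin F ≈ 13.89.
Law of sines: |EF| = |DE|·sin D/sin F ≈ 3.2779.
Area = ½·|DE|·|FD|·sin D ≈ 21.023.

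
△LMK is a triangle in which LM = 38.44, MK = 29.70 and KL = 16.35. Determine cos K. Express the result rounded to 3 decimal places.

cos K ≈ -0.338

By the law of cosines, cos K = (MK² + KL² − LM²) / (2·MK·KL) ≈ -0.33796, so ∠K ≈ 109.75°.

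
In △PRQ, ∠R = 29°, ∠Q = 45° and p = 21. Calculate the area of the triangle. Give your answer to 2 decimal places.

area ≈ 78.64

The third angle is ∠P = 180° − ∠R − ∠Q = 106.00°.
Law of sines: r = p·sin R/sin P ≈ 10.591.
Law of sines: q = p·sin Q/sin P ≈ 15.448.
Area = ½·p·r·sin Q ≈ 78.636.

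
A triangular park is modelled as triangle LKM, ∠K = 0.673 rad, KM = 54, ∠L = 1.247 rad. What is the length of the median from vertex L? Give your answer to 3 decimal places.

The third angle is ∠M = π − ∠L − ∠K = 1.222 rad.
Law of sines: ML = KM·sin K/sin L ≈ 35.505.
Law of sines: LK = KM·sin M/sin L ≈ 53.522.
Median from L: ½√(2·ML² + 2·LK² − KM²) ≈ 36.519.

m_L ≈ 36.519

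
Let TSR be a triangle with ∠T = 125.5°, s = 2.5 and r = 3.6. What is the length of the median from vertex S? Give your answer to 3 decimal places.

By the law of cosines, t² = s² + r² − 2·s·r·cos T = 29.663, so t ≈ 5.4463.
Median from S: ½√(2·r² + 2·t² − s²) ≈ 4.444.

m_S ≈ 4.444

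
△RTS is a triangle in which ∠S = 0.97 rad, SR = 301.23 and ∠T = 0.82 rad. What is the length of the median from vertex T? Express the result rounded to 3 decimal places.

m_T ≈ 340.473

The third angle is ∠R = π − ∠T − ∠S = 1.352 rad.
Law of sines: TS = SR·sin R/sin T ≈ 402.14.
Law of sines: RT = SR·sin S/sin T ≈ 339.85.
Median from T: ½√(2·RT² + 2·TS² − SR²) ≈ 340.47.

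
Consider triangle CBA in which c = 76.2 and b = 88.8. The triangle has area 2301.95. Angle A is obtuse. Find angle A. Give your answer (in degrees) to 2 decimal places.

From area = ½·c·b·sin A, we get sin A = 2·area/(c·b) ≈ 0.68039.
Taking the obtuse solution, ∠A ≈ 137.13°.

137.13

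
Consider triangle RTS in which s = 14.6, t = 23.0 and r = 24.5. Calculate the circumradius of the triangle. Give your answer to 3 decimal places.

By the law of cosines, cos R = (t² + s² − r²) / (2·t·s) ≈ 0.21130, so ∠R ≈ 77.80°.
Circumradius = r/(2 sin R) ≈ 12.533.

12.533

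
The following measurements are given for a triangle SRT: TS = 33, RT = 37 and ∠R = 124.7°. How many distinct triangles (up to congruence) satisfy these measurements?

0

RT·sin R = 37·sin(124.7°) ≈ 30.42.
Since ∠R is not acute, a triangle exists only if TS > RT; here TS ≤ RT, so there is no triangle.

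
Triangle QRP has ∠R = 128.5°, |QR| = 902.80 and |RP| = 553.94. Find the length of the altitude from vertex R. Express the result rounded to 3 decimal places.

By the law of cosines, |PQ|² = |QR|² + |RP|² − 2·|QR|·|RP|·cos R = 1.7445e+06, so |PQ| ≈ 1320.8.
Area = ½·|QR|·|RP|·sin R ≈ 1.9569e+05.
The altitude from R has length 2·area/|PQ| ≈ 296.32.

296.319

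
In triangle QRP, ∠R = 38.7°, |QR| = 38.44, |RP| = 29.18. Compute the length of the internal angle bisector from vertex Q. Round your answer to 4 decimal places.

By the law of cosines, |PQ|² = |QR|² + |RP|² − 2·|QR|·|RP|·cos R = 578.32, so |PQ| ≈ 24.048.
Law of cosines again: cos Q = (|PQ|² + |QR|² − |RP|²)/(2·|PQ|·|QR|) ≈ 0.65148, so ∠Q ≈ 49.35°.
The bisector from Q has length 2·|PQ|·|QR|·cos(∠Q/2)/(|PQ|+|QR|) ≈ 26.886.

26.8857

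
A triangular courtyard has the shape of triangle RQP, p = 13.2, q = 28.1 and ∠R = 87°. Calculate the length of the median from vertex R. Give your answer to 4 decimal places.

m_R ≈ 15.8325

By the law of cosines, r² = q² + p² − 2·q·p·cos R = 925.03, so r ≈ 30.414.
Median from R: ½√(2·q² + 2·p² − r²) ≈ 15.833.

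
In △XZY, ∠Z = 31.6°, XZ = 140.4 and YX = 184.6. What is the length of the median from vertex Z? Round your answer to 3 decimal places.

Law of sines: sin Y = XZ·sin Z/YX ≈ 0.39852.
Since YX ≥ XZ, only the acute value applies: ∠Y ≈ 23.49°.
Then ∠X = 180° − ∠Z − ∠Y ≈ 124.91°.
Law of sines gives ZY = YX·sin X/sin Z ≈ 288.89.
Median from Z: ½√(2·XZ² + 2·ZY² − YX²) ≈ 207.52.

m_Z ≈ 207.522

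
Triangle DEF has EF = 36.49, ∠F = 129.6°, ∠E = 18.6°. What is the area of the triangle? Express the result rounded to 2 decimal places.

The third angle is ∠D = 180° − ∠E − ∠F = 31.80°.
Law of sines: FD = EF·sin E/sin D ≈ 22.087.
Law of sines: DE = EF·sin F/sin D ≈ 53.356.
Area = ½·EF·FD·sin F ≈ 310.5.

310.50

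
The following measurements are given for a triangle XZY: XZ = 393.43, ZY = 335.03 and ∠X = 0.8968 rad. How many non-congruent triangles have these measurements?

2

XZ·sin X = 393.43·sin(0.8968 rad) ≈ 307.4.
Since XZ sin X < ZY < XZ (307.4 < 335.03 < 393.43), two triangles exist.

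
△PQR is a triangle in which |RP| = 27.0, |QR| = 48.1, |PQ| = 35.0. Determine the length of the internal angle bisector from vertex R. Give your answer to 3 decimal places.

By the law of cosines, cos R = (|QR|² + |RP|² − |PQ|²) / (2·|QR|·|RP|) ≈ 0.69978, so ∠R ≈ 45.59°.
The bisector from R has length 2·|QR|·|RP|·cos(∠R/2)/(|QR|+|RP|) ≈ 31.885.

t_R ≈ 31.885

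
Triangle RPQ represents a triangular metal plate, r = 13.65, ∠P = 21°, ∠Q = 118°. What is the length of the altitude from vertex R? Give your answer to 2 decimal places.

The third angle is ∠R = 180° − ∠P − ∠Q = 41.00°.
Law of sines: p = r·sin P/sin R ≈ 7.4562.
Law of sines: q = r·sin Q/sin R ≈ 18.371.
Area = ½·r·p·sin Q ≈ 44.932.
The altitude from R has length 2·area/r ≈ 6.5835.

h_R ≈ 6.58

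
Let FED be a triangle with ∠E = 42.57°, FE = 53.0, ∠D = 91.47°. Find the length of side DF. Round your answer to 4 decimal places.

35.8658

The third angle is ∠F = 180° − ∠E − ∠D = 45.96°.
Law of sines: DF = FE·sin E/sin D ≈ 35.866.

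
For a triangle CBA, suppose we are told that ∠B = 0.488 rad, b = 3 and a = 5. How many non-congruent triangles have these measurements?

a·sin B = 5·sin(0.488 rad) ≈ 2.344.
Since a sin B < b < a (2.344 < 3 < 5), two triangles exist.

2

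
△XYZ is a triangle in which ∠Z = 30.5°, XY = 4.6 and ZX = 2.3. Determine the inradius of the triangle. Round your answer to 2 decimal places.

Law of sines: sin Y = ZX·sin Z/XY ≈ 0.25377.
Since XY ≥ ZX, only the acute value applies: ∠Y ≈ 14.70°.
Then ∠X = 180° − ∠Z − ∠Y ≈ 134.80°.
Law of sines gives YZ = XY·sin X/sin Z ≈ 6.4312.
Area = ½·XY·ZX·sin X ≈ 3.7537.
Semiperimeter s = (6.4312+2.3+4.6)/2 = 6.6656.
Inradius = area/s = 3.7537/6.6656 ≈ 0.56314.

r ≈ 0.56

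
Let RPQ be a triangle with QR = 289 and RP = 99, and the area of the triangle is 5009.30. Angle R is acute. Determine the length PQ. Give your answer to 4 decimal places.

199.3059

From area = ½·QR·RP·sin R, we get sin R = 2·area/(QR·RP) ≈ 0.35017.
Taking the acute solution, ∠R ≈ 20.50°.
Law of cosines then gives PQ ≈ 199.31.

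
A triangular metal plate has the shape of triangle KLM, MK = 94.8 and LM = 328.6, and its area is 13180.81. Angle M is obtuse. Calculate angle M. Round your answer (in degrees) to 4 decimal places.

From area = ½·LM·MK·sin M, we get sin M = 2·area/(LM·MK) ≈ 0.84625.
Taking the obtuse solution, ∠M ≈ 122.19°.

122.1944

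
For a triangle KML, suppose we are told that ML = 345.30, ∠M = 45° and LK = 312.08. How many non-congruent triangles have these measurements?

2

ML·sin M = 345.30·sin(45°) ≈ 244.2.
Since ML sin M < LK < ML (244.2 < 312.08 < 345.30), two triangles exist.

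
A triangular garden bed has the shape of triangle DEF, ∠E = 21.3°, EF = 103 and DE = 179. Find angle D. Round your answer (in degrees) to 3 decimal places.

24.256

By the law of cosines, FD² = DE² + EF² − 2·DE·EF·cos E = 8294.8, so FD ≈ 91.076.
Law of cosines again: cos D = (FD² + DE² − EF²)/(2·FD·DE) ≈ 0.91172, so ∠D ≈ 24.26°.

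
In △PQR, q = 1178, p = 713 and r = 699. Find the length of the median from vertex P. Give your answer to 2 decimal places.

m_P ≈ 900.58

Median from P: ½√(2·q² + 2·r² − p²) ≈ 900.58.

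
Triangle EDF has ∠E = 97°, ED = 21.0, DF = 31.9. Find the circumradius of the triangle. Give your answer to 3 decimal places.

R ≈ 16.070

Law of sines: sin F = ED·sin E/DF ≈ 0.65340.
Since DF ≥ ED, only the acute value applies: ∠F ≈ 40.80°.
Then ∠D = 180° − ∠E − ∠F ≈ 42.20°.
Law of sines gives FE = DF·sin D/sin E ≈ 21.589.
Circumradius = DF/(2 sin E) ≈ 16.07.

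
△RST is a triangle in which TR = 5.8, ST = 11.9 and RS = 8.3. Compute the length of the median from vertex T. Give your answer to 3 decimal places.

Median from T: ½√(2·ST² + 2·TR² − RS²) ≈ 8.3906.

8.391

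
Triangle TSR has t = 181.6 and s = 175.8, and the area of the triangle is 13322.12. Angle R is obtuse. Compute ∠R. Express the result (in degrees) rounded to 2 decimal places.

From area = ½·t·s·sin R, we get sin R = 2·area/(t·s) ≈ 0.83458.
Taking the obtuse solution, ∠R ≈ 123.43°.

∠R ≈ 123.43°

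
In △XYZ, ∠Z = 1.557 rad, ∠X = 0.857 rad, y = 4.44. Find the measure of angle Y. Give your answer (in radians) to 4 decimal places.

∠Y ≈ 0.7276 rad

The third angle is ∠Y = π − ∠Z − ∠X = 0.728 rad.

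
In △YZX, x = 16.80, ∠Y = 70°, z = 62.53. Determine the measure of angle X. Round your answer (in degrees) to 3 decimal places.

By the law of cosines, y² = z² + x² − 2·z·x·cos Y = 3473.7, so y ≈ 58.938.
Law of cosines again: cos X = (y² + z² − x²)/(2·y·z) ≈ 0.96346, so ∠X ≈ 15.54°.

∠X ≈ 15.537°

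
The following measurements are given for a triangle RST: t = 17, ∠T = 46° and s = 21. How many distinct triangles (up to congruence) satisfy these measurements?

2

s·sin T = 21·sin(46°) ≈ 15.11.
Since s sin T < t < s (15.11 < 17 < 21), two triangles exist.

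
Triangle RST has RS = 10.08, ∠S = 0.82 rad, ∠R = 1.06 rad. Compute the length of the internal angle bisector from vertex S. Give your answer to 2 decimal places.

The third angle is ∠T = π − ∠R − ∠S = 1.262 rad.
Law of sines: ST = RS·sin R/sin T ≈ 9.2311.
Law of sines: TR = RS·sin S/sin T ≈ 7.7369.
The bisector from S has length 2·RS·ST·cos(∠S/2)/(RS+ST) ≈ 8.8382.

t_S ≈ 8.84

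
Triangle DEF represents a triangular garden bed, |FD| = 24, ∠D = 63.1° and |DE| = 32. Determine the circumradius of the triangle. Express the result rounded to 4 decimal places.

By the law of cosines, |EF|² = |FD|² + |DE|² − 2·|FD|·|DE|·cos D = 905.06, so |EF| ≈ 30.084.
Area = ½·|FD|·|DE|·sin D ≈ 342.45.
Circumradius = |EF|/(2 sin D) ≈ 16.867.

R ≈ 16.8672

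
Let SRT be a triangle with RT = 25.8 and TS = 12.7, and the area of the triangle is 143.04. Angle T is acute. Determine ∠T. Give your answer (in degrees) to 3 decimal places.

∠T ≈ 60.821°

From area = ½·RT·TS·sin T, we get sin T = 2·area/(RT·TS) ≈ 0.87310.
Taking the acute solution, ∠T ≈ 60.82°.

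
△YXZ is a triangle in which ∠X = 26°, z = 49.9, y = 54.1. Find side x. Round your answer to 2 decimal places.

By the law of cosines, x² = z² + y² − 2·z·y·cos X = 564.07, so x ≈ 23.75.

23.75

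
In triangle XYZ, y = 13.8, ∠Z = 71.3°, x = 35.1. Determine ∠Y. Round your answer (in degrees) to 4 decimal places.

∠Y ≈ 23.0799°

By the law of cosines, z² = x² + y² − 2·x·y·cos Z = 1111.9, so z ≈ 33.344.
Law of cosines again: cos Y = (z² + x² − y²)/(2·z·x) ≈ 0.91996, so ∠Y ≈ 23.08°.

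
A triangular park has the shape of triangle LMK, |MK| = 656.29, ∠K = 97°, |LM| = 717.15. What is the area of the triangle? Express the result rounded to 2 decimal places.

area ≈ 71651.43

Law of sines: sin L = |MK|·sin K/|LM| ≈ 0.90832.
Since |LM| ≥ |MK|, only the acute value applies: ∠L ≈ 65.27°.
Then ∠M = 180° − ∠K − ∠L ≈ 17.73°.
Law of sines gives |KL| = |LM|·sin M/sin K ≈ 219.99.
Area = ½·|LM|·|MK|·sin M ≈ 71651.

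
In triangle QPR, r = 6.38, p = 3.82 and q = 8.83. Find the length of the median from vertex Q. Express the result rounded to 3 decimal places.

2.856

Median from Q: ½√(2·p² + 2·r² − q²) ≈ 2.8559.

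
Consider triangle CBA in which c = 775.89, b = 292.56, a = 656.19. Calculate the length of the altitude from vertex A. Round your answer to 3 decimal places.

h_A ≈ 285.157

Semiperimeter s = (775.89 + 292.56 + 656.19)/2 = 862.32.
Heron's formula: area = √(862.32·86.43·569.76·206.13) ≈ 93558.
The altitude from A has length 2·area/a ≈ 285.16.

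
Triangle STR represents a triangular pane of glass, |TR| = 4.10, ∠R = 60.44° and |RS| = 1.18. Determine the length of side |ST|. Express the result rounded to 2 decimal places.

By the law of cosines, |ST|² = |TR|² + |RS|² − 2·|TR|·|RS|·cos R = 13.429, so |ST| ≈ 3.6645.

3.66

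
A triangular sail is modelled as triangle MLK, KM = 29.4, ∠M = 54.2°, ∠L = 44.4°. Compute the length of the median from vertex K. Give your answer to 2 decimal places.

The third angle is ∠K = 180° − ∠M − ∠L = 81.40°.
Law of sines: LK = KM·sin M/sin L ≈ 34.081.
Law of sines: ML = KM·sin K/sin L ≈ 41.548.
Median from K: ½√(2·LK² + 2·KM² − ML²) ≈ 24.112.

m_K ≈ 24.11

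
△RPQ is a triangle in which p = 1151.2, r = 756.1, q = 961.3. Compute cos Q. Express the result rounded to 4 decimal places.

0.5588

By the law of cosines, cos Q = (r² + p² − q²) / (2·r·p) ≈ 0.55884, so ∠Q ≈ 56.02°.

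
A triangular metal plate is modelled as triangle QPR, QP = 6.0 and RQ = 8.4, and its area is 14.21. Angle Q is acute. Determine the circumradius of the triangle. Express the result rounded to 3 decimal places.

From area = ½·RQ·QP·sin Q, we get sin Q = 2·area/(RQ·QP) ≈ 0.56389.
Taking the acute solution, ∠Q ≈ 34.33°.
Law of cosines then gives PR ≈ 4.8285.
Circumradius = PR/(2 sin Q) ≈ 4.2814.

4.281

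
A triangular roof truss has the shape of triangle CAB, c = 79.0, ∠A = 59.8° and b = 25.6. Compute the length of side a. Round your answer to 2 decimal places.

By the law of cosines, a² = b² + c² − 2·b·c·cos A = 4861.7, so a ≈ 69.726.

69.73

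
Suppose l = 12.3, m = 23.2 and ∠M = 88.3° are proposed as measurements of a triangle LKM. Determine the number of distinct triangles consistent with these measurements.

l·sin M = 12.3·sin(88.3°) ≈ 12.29.
Since m ≥ l, exactly one triangle exists.

1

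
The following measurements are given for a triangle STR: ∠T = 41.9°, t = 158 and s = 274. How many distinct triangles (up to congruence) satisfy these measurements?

s·sin T = 274·sin(41.9°) ≈ 183.
Since t = 158 < 183 = s sin T, no triangle exists.

0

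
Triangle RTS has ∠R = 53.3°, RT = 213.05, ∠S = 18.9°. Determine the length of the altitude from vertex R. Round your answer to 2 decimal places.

202.85

The third angle is ∠T = 180° − ∠S − ∠R = 107.80°.
Law of sines: TS = RT·sin R/sin S ≈ 527.35.
Law of sines: SR = RT·sin T/sin S ≈ 626.24.
Area = ½·RT·TS·sin T ≈ 53487.
The altitude from R has length 2·area/TS ≈ 202.85.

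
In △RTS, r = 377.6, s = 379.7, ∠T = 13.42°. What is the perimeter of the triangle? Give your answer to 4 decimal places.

845.8106

By the law of cosines, t² = s² + r² − 2·s·r·cos T = 7834.1, so t ≈ 88.511.
Semiperimeter p = (377.6+88.511+379.7)/2 = 422.91.
Perimeter = 377.6 + 88.511 + 379.7 = 845.81.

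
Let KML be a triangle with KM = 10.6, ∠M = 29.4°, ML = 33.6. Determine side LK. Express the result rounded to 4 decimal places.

24.9146

By the law of cosines, LK² = KM² + ML² − 2·KM·ML·cos M = 620.74, so LK ≈ 24.915.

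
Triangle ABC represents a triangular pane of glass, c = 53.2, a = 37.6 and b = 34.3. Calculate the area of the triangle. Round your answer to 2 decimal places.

area ≈ 642.04

Semiperimeter s = (37.6 + 34.3 + 53.2)/2 = 62.55.
Heron's formula: area = √(62.55·24.95·28.25·9.35) ≈ 642.04.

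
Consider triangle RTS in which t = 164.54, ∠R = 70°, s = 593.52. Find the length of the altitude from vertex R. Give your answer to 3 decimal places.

h_R ≈ 164.150

By the law of cosines, r² = t² + s² − 2·t·s·cos R = 3.1254e+05, so r ≈ 559.05.
Area = ½·t·s·sin R ≈ 45884.
The altitude from R has length 2·area/r ≈ 164.15.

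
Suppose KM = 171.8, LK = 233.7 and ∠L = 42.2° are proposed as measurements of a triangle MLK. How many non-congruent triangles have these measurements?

2

LK·sin L = 233.7·sin(42.2°) ≈ 157.
Since LK sin L < KM < LK (157 < 171.8 < 233.7), two triangles exist.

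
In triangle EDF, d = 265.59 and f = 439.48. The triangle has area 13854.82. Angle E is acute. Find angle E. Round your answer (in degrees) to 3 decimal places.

∠E ≈ 13.733°

From area = ½·d·f·sin E, we get sin E = 2·area/(d·f) ≈ 0.23740.
Taking the acute solution, ∠E ≈ 13.73°.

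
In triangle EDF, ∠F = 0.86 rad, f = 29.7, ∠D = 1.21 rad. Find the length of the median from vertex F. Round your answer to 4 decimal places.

The third angle is ∠E = π − ∠D − ∠F = 1.072 rad.
Law of sines: e = f·sin E/sin F ≈ 34.408.
Law of sines: d = f·sin D/sin F ≈ 36.667.
Median from F: ½√(2·e² + 2·d² − f²) ≈ 32.306.

32.3056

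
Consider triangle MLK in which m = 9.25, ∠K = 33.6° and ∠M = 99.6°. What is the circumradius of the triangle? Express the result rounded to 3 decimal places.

The third angle is ∠L = 180° − ∠K − ∠M = 46.80°.
Law of sines: l = m·sin L/sin M ≈ 6.8387.
Law of sines: k = m·sin K/sin M ≈ 5.1916.
Circumradius = m/(2 sin M) ≈ 4.6907.

4.691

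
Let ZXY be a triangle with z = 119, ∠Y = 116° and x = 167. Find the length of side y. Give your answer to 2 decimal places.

By the law of cosines, y² = z² + x² − 2·z·x·cos Y = 59473, so y ≈ 243.87.

243.87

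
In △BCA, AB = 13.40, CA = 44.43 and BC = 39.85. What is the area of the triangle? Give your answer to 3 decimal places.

area ≈ 261.959

Semiperimeter s = (44.43 + 13.4 + 39.85)/2 = 48.84.
Heron's formula: area = √(48.84·4.41·35.44·8.99) ≈ 261.96.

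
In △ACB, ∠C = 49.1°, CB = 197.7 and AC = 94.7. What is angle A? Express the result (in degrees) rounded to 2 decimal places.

By the law of cosines, BA² = AC² + CB² − 2·AC·CB·cos C = 23537, so BA ≈ 153.42.
Law of cosines again: cos A = (BA² + AC² − CB²)/(2·BA·AC) ≈ -0.22646, so ∠A ≈ 103.09°.

∠A ≈ 103.09°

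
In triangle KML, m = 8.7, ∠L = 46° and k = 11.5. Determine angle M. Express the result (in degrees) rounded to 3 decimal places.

By the law of cosines, l² = k² + m² − 2·k·m·cos L = 68.939, so l ≈ 8.3029.
Law of cosines again: cos M = (l² + k² − m²)/(2·l·k) ≈ 0.65717, so ∠M ≈ 48.92°.

∠M ≈ 48.915°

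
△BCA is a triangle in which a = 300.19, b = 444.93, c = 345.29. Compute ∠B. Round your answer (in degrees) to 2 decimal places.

By the law of cosines, cos B = (c² + a² − b²) / (2·c·a) ≈ 0.05488, so ∠B ≈ 86.85°.

∠B ≈ 86.85°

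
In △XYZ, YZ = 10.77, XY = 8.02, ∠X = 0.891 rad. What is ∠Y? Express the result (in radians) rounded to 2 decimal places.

Law of sines: sin Z = XY·sin X/YZ ≈ 0.57912.
Since YZ ≥ XY, only the acute value applies: ∠Z ≈ 0.618 rad.
Then ∠Y = π − ∠X − ∠Z ≈ 1.633 rad.

1.63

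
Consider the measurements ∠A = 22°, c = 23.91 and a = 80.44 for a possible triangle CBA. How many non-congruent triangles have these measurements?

c·sin A = 23.91·sin(22°) ≈ 8.957.
Since a ≥ c, exactly one triangle exists.

1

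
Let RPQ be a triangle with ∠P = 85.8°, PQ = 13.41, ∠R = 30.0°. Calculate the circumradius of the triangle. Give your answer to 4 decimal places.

The third angle is ∠Q = 180° − ∠R − ∠P = 64.20°.
Law of sines: QR = PQ·sin P/sin R ≈ 26.748.
Law of sines: RP = PQ·sin Q/sin R ≈ 24.147.
Circumradius = PQ/(2 sin R) ≈ 13.41.

13.4100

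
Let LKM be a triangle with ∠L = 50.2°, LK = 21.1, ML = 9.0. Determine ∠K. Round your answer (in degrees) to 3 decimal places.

By the law of cosines, KM² = ML² + LK² − 2·ML·LK·cos L = 283.1, so KM ≈ 16.825.
Law of cosines again: cos K = (LK² + KM² − ML²)/(2·LK·KM) ≈ 0.91165, so ∠K ≈ 24.26°.

∠K ≈ 24.265°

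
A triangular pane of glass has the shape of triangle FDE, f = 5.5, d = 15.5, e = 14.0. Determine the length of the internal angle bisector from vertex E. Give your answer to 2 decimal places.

t_E ≈ 6.88

By the law of cosines, cos E = (f² + d² − e²) / (2·f·d) ≈ 0.43695, so ∠E ≈ 64.09°.
The bisector from E has length 2·f·d·cos(∠E/2)/(f+d) ≈ 6.8819.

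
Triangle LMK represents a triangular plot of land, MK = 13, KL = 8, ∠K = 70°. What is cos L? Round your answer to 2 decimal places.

By the law of cosines, LM² = MK² + KL² − 2·MK·KL·cos K = 161.86, so LM ≈ 12.722.
Law of cosines again: cos L = (KL² + LM² − MK²)/(2·KL·LM) ≈ 0.27933, so ∠L ≈ 73.78°.

cos L ≈ 0.28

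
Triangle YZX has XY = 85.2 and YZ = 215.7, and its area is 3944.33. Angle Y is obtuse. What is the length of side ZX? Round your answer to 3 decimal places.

From area = ½·XY·YZ·sin Y, we get sin Y = 2·area/(XY·YZ) ≈ 0.42925.
Taking the obtuse solution, ∠Y ≈ 154.58°.
Law of cosines then gives ZX ≈ 294.93.

294.928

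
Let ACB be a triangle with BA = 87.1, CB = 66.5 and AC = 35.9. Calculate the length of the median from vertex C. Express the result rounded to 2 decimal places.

Median from C: ½√(2·AC² + 2·CB² − BA²) ≈ 30.967.

m_C ≈ 30.97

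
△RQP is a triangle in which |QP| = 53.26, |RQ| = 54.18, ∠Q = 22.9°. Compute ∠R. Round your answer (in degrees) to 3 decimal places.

By the law of cosines, |PR|² = |RQ|² + |QP|² − 2·|RQ|·|QP|·cos Q = 455.71, so |PR| ≈ 21.347.
Law of cosines again: cos R = (|PR|² + |RQ|² − |QP|²)/(2·|PR|·|RQ|) ≈ 0.23973, so ∠R ≈ 76.13°.

76.129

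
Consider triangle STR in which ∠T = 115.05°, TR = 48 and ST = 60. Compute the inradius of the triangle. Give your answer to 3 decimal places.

r ≈ 13.089

By the law of cosines, RS² = ST² + TR² − 2·ST·TR·cos T = 8342.8, so RS ≈ 91.339.
Area = ½·ST·TR·sin T ≈ 1304.6.
Semiperimeter s = (48+91.339+60)/2 = 99.67.
Inradius = area/s = 1304.6/99.67 ≈ 13.089.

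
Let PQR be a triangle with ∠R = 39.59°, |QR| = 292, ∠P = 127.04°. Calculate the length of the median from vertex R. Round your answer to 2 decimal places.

m_R ≈ 180.62

The third angle is ∠Q = 180° − ∠R − ∠P = 13.37°.
Law of sines: |RP| = |QR|·sin Q/sin P ≈ 84.591.
Law of sines: |PQ| = |QR|·sin R/sin P ≈ 233.13.
Median from R: ½√(2·|QR|² + 2·|RP|² − |PQ|²) ≈ 180.62.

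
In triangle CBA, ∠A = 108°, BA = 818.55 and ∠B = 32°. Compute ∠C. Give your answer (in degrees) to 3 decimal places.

∠C ≈ 40.000°

The third angle is ∠C = 180° − ∠B − ∠A = 40.00°.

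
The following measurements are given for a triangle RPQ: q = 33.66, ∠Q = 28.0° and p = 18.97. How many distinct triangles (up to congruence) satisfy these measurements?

1

p·sin Q = 18.97·sin(28.0°) ≈ 8.906.
Since q ≥ p, exactly one triangle exists.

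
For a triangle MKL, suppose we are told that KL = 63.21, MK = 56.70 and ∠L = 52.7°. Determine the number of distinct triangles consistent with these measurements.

KL·sin L = 63.21·sin(52.7°) ≈ 50.28.
Since KL sin L < MK < KL (50.28 < 56.70 < 63.21), two triangles exist.

2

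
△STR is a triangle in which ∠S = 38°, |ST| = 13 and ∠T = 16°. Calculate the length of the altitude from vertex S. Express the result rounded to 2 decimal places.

The third angle is ∠R = 180° − ∠S − ∠T = 126.00°.
Law of sines: |TR| = |ST|·sin S/sin R ≈ 9.893.
Law of sines: |RS| = |ST|·sin T/sin R ≈ 4.4292.
Area = ½·|ST|·|TR|·sin T ≈ 17.725.
The altitude from S has length 2·area/|TR| ≈ 3.5833.

3.58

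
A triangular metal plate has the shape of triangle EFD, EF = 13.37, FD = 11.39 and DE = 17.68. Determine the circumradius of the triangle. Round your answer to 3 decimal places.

By the law of cosines, cos E = (DE² + EF² − FD²) / (2·DE·EF) ≈ 0.76488, so ∠E ≈ 40.10°.
Circumradius = FD/(2 sin E) ≈ 8.8408.

R ≈ 8.841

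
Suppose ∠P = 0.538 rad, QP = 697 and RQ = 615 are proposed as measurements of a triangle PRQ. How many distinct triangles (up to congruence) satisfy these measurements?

2

QP·sin P = 697·sin(0.538 rad) ≈ 357.2.
Since QP sin P < RQ < QP (357.2 < 615 < 697), two triangles exist.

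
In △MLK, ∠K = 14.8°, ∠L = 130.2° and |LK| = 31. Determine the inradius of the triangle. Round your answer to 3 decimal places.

The third angle is ∠M = 180° − ∠L − ∠K = 35.00°.
Law of sines: |KM| = |LK|·sin L/sin M ≈ 41.281.
Law of sines: |ML| = |LK|·sin K/sin M ≈ 13.806.
Area = ½·|LK|·|KM|·sin K ≈ 163.45.
Semiperimeter s = (31+41.281+13.806)/2 = 43.043.
Inradius = area/s = 163.45/43.043 ≈ 3.7973.

r ≈ 3.797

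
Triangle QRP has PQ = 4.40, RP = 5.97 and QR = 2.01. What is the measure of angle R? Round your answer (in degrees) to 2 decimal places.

By the law of cosines, cos R = (QR² + RP² − PQ²) / (2·QR·RP) ≈ 0.84673, so ∠R ≈ 32.14°.

∠R ≈ 32.14°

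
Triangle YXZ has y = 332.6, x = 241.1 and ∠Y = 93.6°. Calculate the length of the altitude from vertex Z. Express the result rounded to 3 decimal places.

Law of sines: sin X = x·sin Y/y ≈ 0.72346.
Since y ≥ x, only the acute value applies: ∠X ≈ 46.34°.
Then ∠Z = 180° − ∠Y − ∠X ≈ 40.06°.
Law of sines gives z = y·sin Z/sin Y ≈ 214.48.
Area = ½·y·x·sin Z ≈ 25804.
The altitude from Z has length 2·area/z ≈ 240.62.

240.624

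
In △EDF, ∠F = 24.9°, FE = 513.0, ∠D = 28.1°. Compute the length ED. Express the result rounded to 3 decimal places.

The third angle is ∠E = 180° − ∠D − ∠F = 127.00°.
Law of sines: ED = FE·sin F/sin D ≈ 458.57.

458.569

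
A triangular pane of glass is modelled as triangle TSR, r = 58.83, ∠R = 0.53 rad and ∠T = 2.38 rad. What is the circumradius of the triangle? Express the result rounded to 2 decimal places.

The third angle is ∠S = π − ∠R − ∠T = 0.232 rad.
Law of sines: t = r·sin T/sin R ≈ 80.306.
Law of sines: s = r·sin S/sin R ≈ 26.711.
Circumradius = r/(2 sin R) ≈ 58.186.

58.19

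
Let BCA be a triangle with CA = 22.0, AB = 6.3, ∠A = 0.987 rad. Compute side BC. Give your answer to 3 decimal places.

19.259

By the law of cosines, BC² = CA² + AB² − 2·CA·AB·cos A = 370.9, so BC ≈ 19.259.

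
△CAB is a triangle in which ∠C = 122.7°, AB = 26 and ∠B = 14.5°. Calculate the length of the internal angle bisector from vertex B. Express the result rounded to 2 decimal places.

23.04

The third angle is ∠A = 180° − ∠B − ∠C = 42.80°.
Law of sines: BC = AB·sin A/sin C ≈ 20.993.
Law of sines: CA = AB·sin B/sin C ≈ 7.7359.
The bisector from B has length 2·AB·BC·cos(∠B/2)/(AB+BC) ≈ 23.044.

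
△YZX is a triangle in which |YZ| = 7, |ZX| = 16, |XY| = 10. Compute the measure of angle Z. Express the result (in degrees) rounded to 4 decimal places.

23.7689

By the law of cosines, cos Z = (|YZ|² + |ZX|² − |XY|²) / (2·|YZ|·|ZX|) ≈ 0.91518, so ∠Z ≈ 23.77°.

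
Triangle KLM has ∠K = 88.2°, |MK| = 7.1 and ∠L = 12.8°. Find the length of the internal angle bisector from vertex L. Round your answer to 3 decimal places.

The third angle is ∠M = 180° − ∠K − ∠L = 79.00°.
Law of sines: |LM| = |MK|·sin K/sin L ≈ 32.031.
Law of sines: |KL| = |MK|·sin M/sin L ≈ 31.458.
The bisector from L has length 2·|KL|·|LM|·cos(∠L/2)/(|KL|+|LM|) ≈ 31.544.

31.544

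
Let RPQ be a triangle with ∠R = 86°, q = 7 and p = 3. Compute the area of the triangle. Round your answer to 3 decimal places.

area ≈ 10.474

Area = ½·p·q·sin R ≈ 10.474.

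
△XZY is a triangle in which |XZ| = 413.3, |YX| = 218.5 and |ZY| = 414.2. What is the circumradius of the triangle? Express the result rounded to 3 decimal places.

By the law of cosines, cos X = (|YX|² + |XZ|² − |ZY|²) / (2·|YX|·|XZ|) ≈ 0.26021, so ∠X ≈ 74.92°.
Circumradius = |ZY|/(2 sin X) ≈ 214.49.

214.489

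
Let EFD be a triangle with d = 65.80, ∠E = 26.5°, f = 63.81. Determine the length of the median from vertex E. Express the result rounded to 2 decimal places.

By the law of cosines, e² = f² + d² − 2·f·d·cos E = 886.24, so e ≈ 29.77.
Median from E: ½√(2·f² + 2·d² − e²) ≈ 63.08.

m_E ≈ 63.08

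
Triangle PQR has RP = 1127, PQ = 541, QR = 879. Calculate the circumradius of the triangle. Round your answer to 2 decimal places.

By the law of cosines, cos P = (RP² + PQ² − QR²) / (2·RP·PQ) ≈ 0.64799, so ∠P ≈ 0.866 rad.
Circumradius = QR/(2 sin P) ≈ 577.04.

577.04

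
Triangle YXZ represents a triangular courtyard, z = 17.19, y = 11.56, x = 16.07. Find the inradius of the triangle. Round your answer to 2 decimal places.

4.00

Semiperimeter s = (11.56 + 16.07 + 17.19)/2 = 22.41.
Heron's formula: area = √(22.41·10.85·6.34·5.22) ≈ 89.705.
Inradius = area/s = 89.705/22.41 ≈ 4.0029.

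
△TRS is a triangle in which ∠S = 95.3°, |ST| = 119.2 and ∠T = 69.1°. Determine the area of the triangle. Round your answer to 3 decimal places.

area ≈ 24574.287

The third angle is ∠R = 180° − ∠S − ∠T = 15.60°.
Law of sines: |RS| = |ST|·sin T/sin R ≈ 414.09.
Law of sines: |TR| = |ST|·sin S/sin R ≈ 441.36.
Area = ½·|ST|·|RS|·sin S ≈ 24574.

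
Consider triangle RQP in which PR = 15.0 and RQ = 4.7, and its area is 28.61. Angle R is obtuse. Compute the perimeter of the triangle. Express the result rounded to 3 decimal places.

37.851

From area = ½·PR·RQ·sin R, we get sin R = 2·area/(PR·RQ) ≈ 0.81163.
Taking the obtuse solution, ∠R ≈ 125.74°.
Law of cosines then gives QP ≈ 18.151.
Perimeter = 18.151 + 15 + 4.7 = 37.851.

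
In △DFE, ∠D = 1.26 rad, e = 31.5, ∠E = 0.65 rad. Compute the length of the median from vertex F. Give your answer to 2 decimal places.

m_F ≈ 33.49

The third angle is ∠F = π − ∠E − ∠D = 1.232 rad.
Law of sines: d = e·sin D/sin E ≈ 49.556.
Law of sines: f = e·sin F/sin E ≈ 49.084.
Median from F: ½√(2·e² + 2·d² − f²) ≈ 33.492.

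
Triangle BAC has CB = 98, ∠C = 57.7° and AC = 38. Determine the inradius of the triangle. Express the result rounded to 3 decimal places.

r ≈ 14.303

By the law of cosines, BA² = AC² + CB² − 2·AC·CB·cos C = 7068.1, so BA ≈ 84.072.
Area = ½·AC·CB·sin C ≈ 1573.9.
Semiperimeter s = (38+98+84.072)/2 = 110.04.
Inradius = area/s = 1573.9/110.04 ≈ 14.303.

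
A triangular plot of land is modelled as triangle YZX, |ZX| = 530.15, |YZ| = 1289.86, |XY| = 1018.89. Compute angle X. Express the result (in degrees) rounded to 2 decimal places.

108.60

By the law of cosines, cos X = (|ZX|² + |XY|² − |YZ|²) / (2·|ZX|·|XY|) ≈ -0.31892, so ∠X ≈ 108.60°.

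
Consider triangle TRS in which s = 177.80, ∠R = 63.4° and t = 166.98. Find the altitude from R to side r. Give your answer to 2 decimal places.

h_R ≈ 146.34

By the law of cosines, r² = s² + t² − 2·s·t·cos R = 32908, so r ≈ 181.41.
Area = ½·s·t·sin R ≈ 13273.
The altitude from R has length 2·area/r ≈ 146.34.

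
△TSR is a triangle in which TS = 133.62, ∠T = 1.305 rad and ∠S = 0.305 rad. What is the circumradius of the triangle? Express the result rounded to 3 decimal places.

The third angle is ∠R = π − ∠T − ∠S = 1.532 rad.
Law of sines: SR = TS·sin T/sin R ≈ 129.03.
Law of sines: RT = TS·sin S/sin R ≈ 40.156.
Circumradius = TS/(2 sin R) ≈ 66.861.

66.861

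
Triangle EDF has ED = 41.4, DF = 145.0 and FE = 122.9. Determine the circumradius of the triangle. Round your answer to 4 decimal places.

79.6216

By the law of cosines, cos E = (FE² + ED² − DF²) / (2·FE·ED) ≈ -0.41338, so ∠E ≈ 114.42°.
Circumradius = DF/(2 sin E) ≈ 79.622.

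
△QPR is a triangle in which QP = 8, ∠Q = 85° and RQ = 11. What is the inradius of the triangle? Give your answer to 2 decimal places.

r ≈ 2.74

By the law of cosines, PR² = RQ² + QP² − 2·RQ·QP·cos Q = 169.66, so PR ≈ 13.025.
Area = ½·RQ·QP·sin Q ≈ 43.833.
Semiperimeter s = (13.025+11+8)/2 = 16.013.
Inradius = area/s = 43.833/16.013 ≈ 2.7374.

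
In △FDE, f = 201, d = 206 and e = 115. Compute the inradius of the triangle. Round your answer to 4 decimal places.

r ≈ 42.9648

Semiperimeter s = (201 + 206 + 115)/2 = 261.
Heron's formula: area = √(261·60·55·146) ≈ 11214.
Inradius = area/s = 11214/261 ≈ 42.965.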